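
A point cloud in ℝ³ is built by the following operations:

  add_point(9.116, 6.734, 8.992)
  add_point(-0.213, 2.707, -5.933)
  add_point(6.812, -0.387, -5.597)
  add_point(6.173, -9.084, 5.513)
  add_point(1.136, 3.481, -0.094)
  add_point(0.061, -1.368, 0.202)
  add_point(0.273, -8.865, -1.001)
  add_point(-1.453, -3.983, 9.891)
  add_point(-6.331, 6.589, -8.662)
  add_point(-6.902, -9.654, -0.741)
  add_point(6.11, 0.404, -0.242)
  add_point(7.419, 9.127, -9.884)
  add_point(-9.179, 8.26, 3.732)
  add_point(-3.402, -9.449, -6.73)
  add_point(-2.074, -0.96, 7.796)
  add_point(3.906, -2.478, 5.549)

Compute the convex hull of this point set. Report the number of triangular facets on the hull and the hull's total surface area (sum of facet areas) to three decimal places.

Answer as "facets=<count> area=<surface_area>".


9 of the 16 inputs are extreme points: [0, 2, 3, 7, 8, 9, 11, 12, 13].

Facet areas (half cross-product norm):
  f1: (p11, p0, p12) → 169.6551
  f2: (p8, p9, p12) → 110.1151
  f3: (p8, p11, p12) → 86.4616
  f4: (p7, p0, p12) → 115.3709
  f5: (p7, p9, p12) → 102.2653
  f6: (p2, p11, p0) → 85.6335
  f7: (p13, p8, p11) → 115.2049
  f8: (p13, p2, p11) → 56.6687
  f9: (p13, p8, p9) → 56.9195
  f10: (p3, p7, p0) → 75.1741
  f11: (p3, p2, p0) → 104.7534
  f12: (p3, p7, p9) → 65.0446
  f13: (p3, p13, p2) → 89.6593
  f14: (p3, p13, p9) → 50.1537
Σ area = 1283.080

Euler: V−E+F = 9−21+14 = 2.

facets=14 area=1283.080


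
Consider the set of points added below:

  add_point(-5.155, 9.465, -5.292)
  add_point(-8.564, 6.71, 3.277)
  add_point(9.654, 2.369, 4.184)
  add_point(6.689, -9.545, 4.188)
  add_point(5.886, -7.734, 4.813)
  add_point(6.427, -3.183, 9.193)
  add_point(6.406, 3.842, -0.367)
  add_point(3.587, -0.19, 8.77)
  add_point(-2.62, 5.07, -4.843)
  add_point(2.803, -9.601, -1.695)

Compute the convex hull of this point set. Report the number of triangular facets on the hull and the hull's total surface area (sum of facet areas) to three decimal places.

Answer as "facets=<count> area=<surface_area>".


Extreme-point indices: [0, 1, 2, 3, 5, 6, 7, 8, 9] — 9 of 10 on the boundary.

Per-facet area ½‖(b−a)×(c−a)‖:
  f1: (p0, p2, p1) → 87.7110
  f2: (p0, p9, p1) → 96.9279
  f3: (p6, p9, p2) → 40.4047
  f4: (p6, p0, p2) → 20.4852
  f5: (p7, p2, p1) → 58.2279
  f6: (p7, p5, p1) → 11.9745
  f7: (p7, p5, p2) → 16.1973
  f8: (p3, p9, p2) → 42.8532
  f9: (p3, p5, p2) → 32.6429
  f10: (p3, p9, p1) → 71.9070
  f11: (p3, p5, p1) → 74.2769
  f12: (p8, p0, p9) → 8.0885
  f13: (p8, p6, p9) → 70.0935
  f14: (p8, p6, p0) → 20.9473
Σ area = 652.738

Check V−E+F: 9 − 21 + 14 = 2.

facets=14 area=652.738


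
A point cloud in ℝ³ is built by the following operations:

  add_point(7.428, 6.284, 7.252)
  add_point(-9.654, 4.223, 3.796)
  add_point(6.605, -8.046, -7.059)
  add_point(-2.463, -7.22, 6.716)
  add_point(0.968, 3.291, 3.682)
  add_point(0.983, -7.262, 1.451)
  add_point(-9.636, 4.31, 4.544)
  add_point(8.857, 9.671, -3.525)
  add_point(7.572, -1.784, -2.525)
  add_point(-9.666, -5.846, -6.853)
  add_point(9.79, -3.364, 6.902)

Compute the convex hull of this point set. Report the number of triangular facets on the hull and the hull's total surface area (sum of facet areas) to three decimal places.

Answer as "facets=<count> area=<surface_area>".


facets=12 area=1052.783

Extreme-point indices: [0, 1, 2, 3, 6, 7, 9, 10] — 8 of 11 on the boundary.

Per-facet area ½‖(b−a)×(c−a)‖:
  f1: (p2, p7, p9) → 149.4653
  f2: (p2, p7, p10) → 118.0909
  f3: (p1, p7, p9) → 150.7989
  f4: (p1, p6, p9) → 3.3051
  f5: (p1, p6, p7) → 7.4141
  f6: (p0, p7, p10) → 55.1282
  f7: (p0, p6, p7) → 99.0028
  f8: (p3, p0, p10) → 63.7067
  f9: (p3, p0, p6) → 107.3011
  f10: (p3, p2, p10) → 92.0577
  f11: (p3, p6, p9) → 94.3158
  f12: (p3, p2, p9) → 112.1965
Σ area = 1052.783

Check V−E+F: 8 − 18 + 12 = 2.


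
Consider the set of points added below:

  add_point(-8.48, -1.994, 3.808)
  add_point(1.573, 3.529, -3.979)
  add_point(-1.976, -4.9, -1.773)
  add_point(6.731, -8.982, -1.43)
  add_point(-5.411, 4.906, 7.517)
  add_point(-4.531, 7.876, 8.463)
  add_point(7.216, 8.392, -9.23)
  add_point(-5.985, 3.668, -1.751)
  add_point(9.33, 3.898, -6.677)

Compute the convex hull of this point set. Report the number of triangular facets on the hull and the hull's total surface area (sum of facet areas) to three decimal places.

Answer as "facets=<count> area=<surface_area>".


Hull vertices (8/9): indices [0, 2, 3, 4, 5, 6, 7, 8].

Facet areas (half cross-product norm):
  f1: (p5, p3, p8) → 144.3848
  f2: (p2, p3, p0) → 28.0629
  f3: (p4, p3, p0) → 73.0364
  f4: (p4, p5, p0) → 2.7173
  f5: (p4, p5, p3) → 26.8633
  f6: (p7, p2, p0) → 34.3416
  f7: (p7, p5, p0) → 43.9579
  f8: (p6, p3, p8) → 21.8784
  f9: (p6, p2, p3) → 84.8410
  f10: (p6, p7, p2) → 74.8950
  f11: (p6, p5, p8) → 58.2227
  f12: (p6, p7, p5) → 86.5402
Σ area = 679.741

Euler characteristic 8−18+12 = 2 ✓

facets=12 area=679.741


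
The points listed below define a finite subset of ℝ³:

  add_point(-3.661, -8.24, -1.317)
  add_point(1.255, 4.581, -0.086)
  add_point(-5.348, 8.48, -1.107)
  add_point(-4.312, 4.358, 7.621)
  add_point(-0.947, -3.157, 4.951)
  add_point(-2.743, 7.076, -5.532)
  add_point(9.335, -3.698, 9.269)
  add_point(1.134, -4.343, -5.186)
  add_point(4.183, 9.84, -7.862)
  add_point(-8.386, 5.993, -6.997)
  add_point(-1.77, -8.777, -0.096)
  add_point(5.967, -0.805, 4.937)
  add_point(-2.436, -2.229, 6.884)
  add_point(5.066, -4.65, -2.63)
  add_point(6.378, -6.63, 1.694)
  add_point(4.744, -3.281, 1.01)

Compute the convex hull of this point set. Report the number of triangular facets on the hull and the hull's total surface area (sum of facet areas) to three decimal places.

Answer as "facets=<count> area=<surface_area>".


facets=18 area=859.720

Hull vertices (11/16): indices [0, 2, 3, 6, 7, 8, 9, 10, 12, 13, 14].

Facet areas (half cross-product norm):
  f1: (p3, p8, p6) → 145.4856
  f2: (p7, p8, p9) → 84.7042
  f3: (p0, p3, p9) → 105.0543
  f4: (p0, p7, p9) → 51.6391
  f5: (p0, p7, p10) → 8.3598
  f6: (p12, p10, p6) → 58.0394
  f7: (p12, p3, p6) → 38.8809
  f8: (p12, p0, p10) → 10.9413
  f9: (p12, p0, p3) → 27.8330
  f10: (p2, p8, p9) → 41.4585
  f11: (p2, p3, p9) → 26.2647
  f12: (p2, p3, p8) → 50.1114
  f13: (p13, p8, p6) → 94.2614
  f14: (p13, p7, p8) → 34.6628
  f15: (p13, p7, p10) → 17.2052
  f16: (p14, p10, p6) → 30.0548
  f17: (p14, p13, p6) → 14.7328
  f18: (p14, p13, p10) → 20.0311
Σ area = 859.720

Euler characteristic 11−27+18 = 2 ✓


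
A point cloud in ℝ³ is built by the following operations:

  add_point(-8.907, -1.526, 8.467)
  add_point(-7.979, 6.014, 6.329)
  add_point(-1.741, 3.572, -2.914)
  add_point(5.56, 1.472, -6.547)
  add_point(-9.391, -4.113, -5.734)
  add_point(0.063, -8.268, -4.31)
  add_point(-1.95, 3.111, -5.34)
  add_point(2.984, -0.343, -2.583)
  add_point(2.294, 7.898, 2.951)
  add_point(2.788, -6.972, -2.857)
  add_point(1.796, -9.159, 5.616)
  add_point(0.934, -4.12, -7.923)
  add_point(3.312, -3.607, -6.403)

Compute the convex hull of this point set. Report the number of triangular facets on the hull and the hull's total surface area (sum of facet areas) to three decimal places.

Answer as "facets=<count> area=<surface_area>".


Points on the hull: [0, 1, 3, 4, 5, 6, 8, 9, 10, 11, 12] (11 of 13).

Triangle areas on the boundary:
  f1: (p8, p10, p3) → 94.3060
  f2: (p0, p10, p4) → 93.1577
  f3: (p0, p8, p10) → 100.2778
  f4: (p5, p10, p4) → 49.8707
  f5: (p6, p8, p3) → 40.1344
  f6: (p11, p5, p4) → 28.1543
  f7: (p11, p6, p4) → 39.4825
  f8: (p11, p6, p3) → 26.1320
  f9: (p9, p10, p3) → 33.2703
  f10: (p9, p5, p10) → 14.3531
  f11: (p1, p0, p8) → 40.4546
  f12: (p1, p6, p8) → 56.1443
  f13: (p1, p0, p4) → 56.7534
  f14: (p1, p6, p4) → 69.1321
  f15: (p12, p11, p3) → 6.9683
  f16: (p12, p9, p3) → 9.9188
  f17: (p12, p11, p5) → 7.9618
  f18: (p12, p9, p5) → 8.2268
Σ area = 774.699

Check V−E+F: 11 − 27 + 18 = 2.

facets=18 area=774.699


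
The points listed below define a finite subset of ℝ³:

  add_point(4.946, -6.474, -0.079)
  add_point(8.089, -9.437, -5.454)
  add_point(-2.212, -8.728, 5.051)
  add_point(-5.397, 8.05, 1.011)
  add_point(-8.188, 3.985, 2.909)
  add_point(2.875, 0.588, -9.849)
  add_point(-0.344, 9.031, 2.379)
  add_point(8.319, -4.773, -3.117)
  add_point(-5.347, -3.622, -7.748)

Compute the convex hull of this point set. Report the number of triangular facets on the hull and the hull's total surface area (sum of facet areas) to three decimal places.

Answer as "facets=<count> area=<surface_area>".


facets=14 area=706.509

Extreme-point indices: [0, 1, 2, 3, 4, 5, 6, 7, 8] — 9 of 9 on the boundary.

Per-facet area ½‖(b−a)×(c−a)‖:
  f1: (p8, p2, p4) → 83.6533
  f2: (p6, p2, p4) → 65.7325
  f3: (p6, p5, p7) → 76.7956
  f4: (p1, p5, p7) → 26.2833
  f5: (p1, p8, p5) → 57.2680
  f6: (p1, p8, p2) → 91.6808
  f7: (p0, p6, p7) → 40.1497
  f8: (p0, p6, p2) → 74.8938
  f9: (p0, p1, p7) → 12.6312
  f10: (p0, p1, p2) → 22.6175
  f11: (p3, p6, p4) → 11.7454
  f12: (p3, p6, p5) → 40.2524
  f13: (p3, p8, p4) → 35.3680
  f14: (p3, p8, p5) → 67.4373
Σ area = 706.509

Euler characteristic 9−21+14 = 2 ✓


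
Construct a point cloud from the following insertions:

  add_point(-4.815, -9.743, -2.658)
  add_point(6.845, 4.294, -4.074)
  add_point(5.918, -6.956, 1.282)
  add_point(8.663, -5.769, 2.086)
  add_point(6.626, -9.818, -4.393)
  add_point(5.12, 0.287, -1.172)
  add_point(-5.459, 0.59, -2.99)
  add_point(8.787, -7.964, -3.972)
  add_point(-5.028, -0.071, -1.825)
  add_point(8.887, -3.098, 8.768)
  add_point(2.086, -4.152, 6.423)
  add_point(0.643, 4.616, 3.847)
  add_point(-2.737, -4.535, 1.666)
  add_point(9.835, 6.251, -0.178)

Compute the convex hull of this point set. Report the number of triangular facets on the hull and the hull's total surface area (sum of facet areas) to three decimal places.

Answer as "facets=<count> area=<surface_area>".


facets=18 area=684.397

Hull vertices (11/14): indices [0, 1, 4, 6, 7, 8, 9, 10, 11, 12, 13].

Area of each hull facet:
  f1: (p0, p4, p6) → 59.8143
  f2: (p0, p9, p4) → 86.4879
  f3: (p1, p4, p6) → 86.8283
  f4: (p11, p9, p13) → 58.7350
  f5: (p11, p1, p6) → 49.5985
  f6: (p11, p1, p13) → 25.8065
  f7: (p7, p1, p13) → 31.5790
  f8: (p7, p1, p4) → 15.2839
  f9: (p7, p9, p13) → 81.5977
  f10: (p7, p9, p4) → 18.2187
  f11: (p8, p0, p6) → 6.2504
  f12: (p8, p11, p6) → 5.8184
  f13: (p10, p0, p9) → 27.5472
  f14: (p10, p11, p9) → 33.4708
  f15: (p12, p8, p0) → 21.5744
  f16: (p12, p10, p0) → 17.6520
  f17: (p12, p8, p11) → 27.7647
  f18: (p12, p10, p11) → 30.3693
Σ area = 684.397

Check V−E+F: 11 − 27 + 18 = 2.


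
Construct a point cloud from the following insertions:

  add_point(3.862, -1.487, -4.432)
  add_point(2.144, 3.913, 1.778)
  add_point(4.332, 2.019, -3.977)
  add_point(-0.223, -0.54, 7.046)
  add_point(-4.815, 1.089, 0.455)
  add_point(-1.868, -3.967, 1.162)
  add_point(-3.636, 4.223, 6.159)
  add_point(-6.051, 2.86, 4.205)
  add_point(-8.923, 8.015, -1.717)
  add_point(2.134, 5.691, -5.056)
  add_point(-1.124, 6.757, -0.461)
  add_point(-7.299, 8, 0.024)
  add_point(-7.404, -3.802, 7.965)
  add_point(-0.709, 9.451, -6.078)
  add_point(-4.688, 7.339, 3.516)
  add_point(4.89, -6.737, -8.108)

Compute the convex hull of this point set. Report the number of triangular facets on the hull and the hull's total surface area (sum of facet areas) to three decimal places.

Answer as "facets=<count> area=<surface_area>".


11 of the 16 inputs are extreme points: [1, 2, 3, 6, 8, 9, 11, 12, 13, 14, 15].

Per-facet area ½‖(b−a)×(c−a)‖:
  f1: (p13, p15, p8) → 79.6040
  f2: (p12, p15, p8) → 148.3949
  f3: (p14, p12, p8) → 40.4744
  f4: (p14, p6, p12) → 14.0607
  f5: (p1, p14, p13) → 37.2832
  f6: (p1, p14, p6) → 15.1456
  f7: (p11, p13, p8) → 10.8303
  f8: (p11, p14, p8) → 0.9411
  f9: (p11, p14, p13) → 19.9003
  f10: (p3, p6, p12) → 23.1730
  f11: (p3, p1, p6) → 19.6908
  f12: (p3, p12, p15) → 66.3764
  f13: (p3, p2, p15) → 57.7387
  f14: (p3, p2, p1) → 19.1994
  f15: (p9, p1, p13) → 15.5921
  f16: (p9, p2, p1) → 13.9412
  f17: (p9, p13, p15) → 18.3039
  f18: (p9, p2, p15) → 15.7754
Σ area = 616.425

Euler characteristic 11−27+18 = 2 ✓

facets=18 area=616.425


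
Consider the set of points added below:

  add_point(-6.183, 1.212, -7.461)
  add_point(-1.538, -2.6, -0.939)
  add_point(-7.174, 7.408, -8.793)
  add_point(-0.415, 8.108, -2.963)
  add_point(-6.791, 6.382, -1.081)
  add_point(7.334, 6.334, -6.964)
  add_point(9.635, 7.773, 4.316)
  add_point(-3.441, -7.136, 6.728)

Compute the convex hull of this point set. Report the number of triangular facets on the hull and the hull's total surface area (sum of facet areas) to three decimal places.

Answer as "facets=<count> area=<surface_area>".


facets=12 area=653.595

Hull vertices (8/8): indices [0, 1, 2, 3, 4, 5, 6, 7].

Area of each hull facet:
  f1: (p5, p7, p6) → 115.2445
  f2: (p5, p3, p2) → 37.3356
  f3: (p5, p3, p6) → 49.4208
  f4: (p4, p3, p2) → 25.8392
  f5: (p4, p7, p6) → 132.8189
  f6: (p4, p3, p6) → 34.6024
  f7: (p0, p5, p2) → 45.5384
  f8: (p0, p4, p2) → 23.4906
  f9: (p0, p4, p7) → 64.8018
  f10: (p1, p5, p7) → 36.8563
  f11: (p1, p0, p7) → 27.8780
  f12: (p1, p0, p5) → 59.7685
Σ area = 653.595

Check V−E+F: 8 − 18 + 12 = 2.


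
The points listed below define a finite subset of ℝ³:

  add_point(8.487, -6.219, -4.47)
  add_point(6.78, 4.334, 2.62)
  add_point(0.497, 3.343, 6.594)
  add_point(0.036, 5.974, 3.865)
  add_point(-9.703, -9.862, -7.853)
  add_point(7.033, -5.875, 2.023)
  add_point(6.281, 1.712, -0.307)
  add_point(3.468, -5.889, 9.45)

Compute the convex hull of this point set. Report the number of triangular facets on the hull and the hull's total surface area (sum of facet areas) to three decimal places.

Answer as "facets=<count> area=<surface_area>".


Extreme-point indices: [0, 1, 2, 3, 4, 5, 6, 7] — 8 of 8 on the boundary.

Facet areas (half cross-product norm):
  f1: (p7, p0, p4) → 137.8848
  f2: (p6, p0, p4) → 86.9655
  f3: (p6, p3, p4) → 90.7275
  f4: (p2, p3, p4) → 41.8786
  f5: (p2, p7, p4) → 108.6928
  f6: (p5, p7, p0) → 6.3452
  f7: (p1, p2, p7) → 37.9020
  f8: (p1, p5, p7) → 42.0571
  f9: (p1, p6, p3) → 13.7770
  f10: (p1, p2, p3) → 13.3119
  f11: (p1, p6, p0) → 8.9302
  f12: (p1, p5, p0) → 33.8569
Σ area = 622.329

Euler characteristic 8−18+12 = 2 ✓

facets=12 area=622.329


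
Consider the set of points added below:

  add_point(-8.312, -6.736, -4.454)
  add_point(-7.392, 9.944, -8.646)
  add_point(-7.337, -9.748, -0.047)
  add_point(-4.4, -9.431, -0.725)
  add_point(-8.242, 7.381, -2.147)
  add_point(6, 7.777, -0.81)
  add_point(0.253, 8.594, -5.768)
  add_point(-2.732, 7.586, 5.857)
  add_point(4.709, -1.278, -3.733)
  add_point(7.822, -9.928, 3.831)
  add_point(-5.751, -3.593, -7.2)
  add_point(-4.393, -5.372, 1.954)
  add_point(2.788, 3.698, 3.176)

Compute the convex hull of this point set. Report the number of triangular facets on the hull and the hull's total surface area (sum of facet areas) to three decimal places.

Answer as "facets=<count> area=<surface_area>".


Points on the hull: [0, 1, 2, 3, 4, 5, 6, 7, 8, 9, 10, 11, 12] (13 of 13).

Triangle areas on the boundary:
  f1: (p5, p7, p1) → 79.8453
  f2: (p8, p5, p9) → 50.8508
  f3: (p12, p7, p9) → 35.0574
  f4: (p12, p5, p9) → 42.6991
  f5: (p12, p5, p7) → 22.9312
  f6: (p10, p1, p0) → 26.0676
  f7: (p10, p8, p1) → 77.0667
  f8: (p10, p8, p9) → 64.1624
  f9: (p6, p5, p1) → 10.9266
  f10: (p6, p8, p1) → 37.0481
  f11: (p6, p8, p5) → 35.9261
  f12: (p3, p2, p0) → 8.2054
  f13: (p3, p2, p9) → 11.1709
  f14: (p3, p10, p0) → 14.1331
  f15: (p3, p10, p9) → 52.1267
  f16: (p11, p7, p9) → 88.4084
  f17: (p11, p2, p9) → 35.8092
  f18: (p11, p2, p7) → 16.5724
  f19: (p4, p7, p1) → 24.9383
  f20: (p4, p2, p7) → 83.4810
  f21: (p4, p1, p0) → 49.2008
  f22: (p4, p2, p0) → 35.2934
Σ area = 901.921

Euler: V−E+F = 13−33+22 = 2.

facets=22 area=901.921


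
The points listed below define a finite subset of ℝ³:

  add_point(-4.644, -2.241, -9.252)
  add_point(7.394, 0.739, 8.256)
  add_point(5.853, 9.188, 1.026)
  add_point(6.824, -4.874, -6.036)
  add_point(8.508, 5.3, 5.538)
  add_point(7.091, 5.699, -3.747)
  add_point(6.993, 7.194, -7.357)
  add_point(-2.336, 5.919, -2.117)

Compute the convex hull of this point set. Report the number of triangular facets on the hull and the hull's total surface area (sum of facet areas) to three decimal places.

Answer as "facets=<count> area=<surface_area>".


Extreme-point indices: [0, 1, 2, 3, 4, 6, 7] — 7 of 8 on the boundary.

Per-facet area ½‖(b−a)×(c−a)‖:
  f1: (p1, p3, p0) → 91.7951
  f2: (p1, p3, p4) → 41.1991
  f3: (p6, p3, p0) → 72.0615
  f4: (p6, p3, p4) → 77.1488
  f5: (p7, p6, p0) → 59.6477
  f6: (p7, p1, p0) → 79.3744
  f7: (p2, p6, p4) → 24.9061
  f8: (p2, p7, p6) → 38.9434
  f9: (p2, p1, p4) → 11.4063
  f10: (p2, p7, p1) → 52.4022
Σ area = 548.885

Euler: V−E+F = 7−15+10 = 2.

facets=10 area=548.885


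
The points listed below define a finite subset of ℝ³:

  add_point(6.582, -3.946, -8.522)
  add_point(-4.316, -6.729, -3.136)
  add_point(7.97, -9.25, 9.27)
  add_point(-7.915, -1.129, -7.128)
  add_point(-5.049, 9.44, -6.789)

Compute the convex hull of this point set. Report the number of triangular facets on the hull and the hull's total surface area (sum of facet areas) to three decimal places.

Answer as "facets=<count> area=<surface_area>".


facets=6 area=572.503

Points on the hull: [0, 1, 2, 3, 4] (5 of 5).

Facet areas (half cross-product norm):
  f1: (p4, p2, p3) → 131.5991
  f2: (p0, p4, p3) → 81.0624
  f3: (p0, p4, p2) → 163.4536
  f4: (p1, p2, p3) → 42.1792
  f5: (p1, p0, p3) → 48.3874
  f6: (p1, p0, p2) → 105.8213
Σ area = 572.503

Check V−E+F: 5 − 9 + 6 = 2.


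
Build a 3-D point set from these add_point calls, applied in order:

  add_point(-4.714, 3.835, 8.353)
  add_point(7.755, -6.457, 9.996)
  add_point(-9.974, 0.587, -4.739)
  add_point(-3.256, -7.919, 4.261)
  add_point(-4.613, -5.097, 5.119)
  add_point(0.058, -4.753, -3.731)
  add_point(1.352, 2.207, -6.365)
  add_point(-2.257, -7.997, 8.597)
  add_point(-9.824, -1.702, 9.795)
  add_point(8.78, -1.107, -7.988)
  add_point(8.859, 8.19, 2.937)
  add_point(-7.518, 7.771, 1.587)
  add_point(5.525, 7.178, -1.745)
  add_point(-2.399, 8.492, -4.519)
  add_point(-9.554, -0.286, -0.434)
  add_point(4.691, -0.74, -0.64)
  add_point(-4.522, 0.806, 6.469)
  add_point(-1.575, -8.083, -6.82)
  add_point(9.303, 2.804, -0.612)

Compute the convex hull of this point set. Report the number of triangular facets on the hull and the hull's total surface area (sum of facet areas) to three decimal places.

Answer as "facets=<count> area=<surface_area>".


Hull vertices (14/19): indices [0, 1, 2, 3, 6, 7, 8, 9, 10, 11, 12, 13, 17, 18].

Area of each hull facet:
  f1: (p9, p17, p2) → 75.4297
  f2: (p9, p1, p18) → 55.5533
  f3: (p9, p1, p17) → 112.6648
  f4: (p3, p17, p2) → 65.8817
  f5: (p10, p1, p18) → 45.4312
  f6: (p10, p0, p1) → 109.6185
  f7: (p10, p11, p0) → 62.9045
  f8: (p10, p9, p18) → 13.3709
  f9: (p8, p0, p1) → 62.2962
  f10: (p8, p11, p0) → 30.7079
  f11: (p8, p3, p2) → 70.8602
  f12: (p8, p11, p2) → 62.0234
  f13: (p13, p10, p11) → 53.7013
  f14: (p13, p11, p2) → 38.1287
  f15: (p7, p8, p1) → 39.1640
  f16: (p7, p8, p3) → 22.0176
  f17: (p7, p1, p17) → 78.5534
  f18: (p7, p3, p17) → 9.2131
  f19: (p12, p10, p9) → 28.7670
  f20: (p12, p13, p9) → 45.1701
  f21: (p12, p13, p10) → 15.8882
  f22: (p6, p9, p2) → 25.3031
  f23: (p6, p13, p2) → 39.8842
  f24: (p6, p13, p9) → 17.6646
Σ area = 1180.198

Euler: V−E+F = 14−36+24 = 2.

facets=24 area=1180.198


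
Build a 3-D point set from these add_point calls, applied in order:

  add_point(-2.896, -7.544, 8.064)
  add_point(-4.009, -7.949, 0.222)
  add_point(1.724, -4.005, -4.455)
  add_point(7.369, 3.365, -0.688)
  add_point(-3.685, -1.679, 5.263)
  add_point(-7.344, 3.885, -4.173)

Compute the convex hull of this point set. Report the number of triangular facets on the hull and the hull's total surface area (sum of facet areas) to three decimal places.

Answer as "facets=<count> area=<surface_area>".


facets=8 area=394.175

6 of the 6 inputs are extreme points: [0, 1, 2, 3, 4, 5].

Facet areas (half cross-product norm):
  f1: (p0, p1, p5) → 49.0121
  f2: (p2, p3, p5) → 60.0950
  f3: (p2, p1, p5) → 49.1676
  f4: (p2, p0, p3) → 69.1114
  f5: (p2, p0, p1) → 29.9918
  f6: (p4, p3, p5) → 74.9995
  f7: (p4, p0, p5) → 21.6789
  f8: (p4, p0, p3) → 40.1187
Σ area = 394.175

Check V−E+F: 6 − 12 + 8 = 2.


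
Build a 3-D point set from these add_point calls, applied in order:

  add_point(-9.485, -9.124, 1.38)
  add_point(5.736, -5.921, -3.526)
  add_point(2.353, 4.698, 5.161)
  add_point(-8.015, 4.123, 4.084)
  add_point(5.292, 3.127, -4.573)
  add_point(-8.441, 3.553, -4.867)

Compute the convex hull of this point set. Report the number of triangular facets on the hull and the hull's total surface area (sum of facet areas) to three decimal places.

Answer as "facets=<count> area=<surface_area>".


facets=8 area=570.637

Extreme-point indices: [0, 1, 2, 3, 4, 5] — 6 of 6 on the boundary.

Area of each hull facet:
  f1: (p5, p1, p0) → 107.0350
  f2: (p2, p1, p0) → 111.2455
  f3: (p4, p5, p1) → 62.4511
  f4: (p4, p2, p1) → 46.8364
  f5: (p4, p2, p5) → 68.0727
  f6: (p3, p5, p0) → 58.8725
  f7: (p3, p2, p0) → 69.8095
  f8: (p3, p2, p5) → 46.3149
Σ area = 570.637

Check V−E+F: 6 − 12 + 8 = 2.


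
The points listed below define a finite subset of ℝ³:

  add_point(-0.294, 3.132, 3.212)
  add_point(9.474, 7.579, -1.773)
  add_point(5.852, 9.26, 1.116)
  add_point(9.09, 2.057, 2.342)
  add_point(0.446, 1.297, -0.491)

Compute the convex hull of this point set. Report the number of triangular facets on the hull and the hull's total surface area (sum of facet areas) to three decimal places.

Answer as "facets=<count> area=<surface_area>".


Points on the hull: [0, 1, 2, 3, 4] (5 of 5).

Triangle areas on the boundary:
  f1: (p4, p2, p0) → 18.7355
  f2: (p4, p2, p1) → 24.0338
  f3: (p3, p2, p0) → 33.0643
  f4: (p3, p2, p1) → 16.8792
  f5: (p3, p4, p0) → 18.9644
  f6: (p3, p4, p1) → 31.4116
Σ area = 143.089

Euler characteristic 5−9+6 = 2 ✓

facets=6 area=143.089


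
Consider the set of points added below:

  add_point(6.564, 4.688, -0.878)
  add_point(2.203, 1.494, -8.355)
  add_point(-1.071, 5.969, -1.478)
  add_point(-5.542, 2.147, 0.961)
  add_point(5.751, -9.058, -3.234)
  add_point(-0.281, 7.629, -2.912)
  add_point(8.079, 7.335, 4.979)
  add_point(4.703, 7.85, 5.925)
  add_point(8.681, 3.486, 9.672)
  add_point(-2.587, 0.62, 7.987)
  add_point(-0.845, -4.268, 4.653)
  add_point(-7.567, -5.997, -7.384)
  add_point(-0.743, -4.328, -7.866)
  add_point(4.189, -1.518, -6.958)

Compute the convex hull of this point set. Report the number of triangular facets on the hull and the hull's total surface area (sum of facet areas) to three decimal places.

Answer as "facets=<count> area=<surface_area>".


Hull vertices (13/14): indices [0, 1, 3, 4, 5, 6, 7, 8, 9, 10, 11, 12, 13].

Per-facet area ½‖(b−a)×(c−a)‖:
  f1: (p5, p1, p11) → 52.2746
  f2: (p10, p4, p11) → 73.0960
  f3: (p10, p4, p8) → 74.9302
  f4: (p12, p4, p11) → 27.8186
  f5: (p12, p1, p11) → 17.4610
  f6: (p6, p4, p8) → 55.1637
  f7: (p9, p10, p8) → 36.2308
  f8: (p9, p10, p11) → 38.6816
  f9: (p13, p12, p4) → 24.0599
  f10: (p13, p12, p1) → 11.0438
  f11: (p0, p5, p1) → 30.8419
  f12: (p0, p6, p5) → 24.4464
  f13: (p0, p13, p1) → 17.2059
  f14: (p0, p6, p4) → 38.2973
  f15: (p0, p13, p4) → 37.1381
  f16: (p7, p6, p5) → 17.4888
  f17: (p7, p6, p8) → 10.8048
  f18: (p7, p9, p8) → 36.2565
  f19: (p3, p5, p11) → 49.1400
  f20: (p3, p9, p11) → 37.8851
  f21: (p3, p7, p5) → 43.1386
  f22: (p3, p7, p9) → 40.6547
Σ area = 794.058

Check V−E+F: 13 − 33 + 22 = 2.

facets=22 area=794.058


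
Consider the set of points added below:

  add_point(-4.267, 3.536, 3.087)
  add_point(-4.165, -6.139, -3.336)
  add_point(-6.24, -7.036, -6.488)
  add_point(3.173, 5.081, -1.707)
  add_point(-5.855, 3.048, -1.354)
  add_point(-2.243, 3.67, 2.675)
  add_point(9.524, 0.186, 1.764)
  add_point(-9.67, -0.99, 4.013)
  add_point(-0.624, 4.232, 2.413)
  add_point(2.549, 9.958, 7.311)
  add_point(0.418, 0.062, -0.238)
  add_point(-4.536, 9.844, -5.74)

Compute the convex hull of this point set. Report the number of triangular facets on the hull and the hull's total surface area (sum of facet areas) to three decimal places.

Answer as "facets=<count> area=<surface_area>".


7 of the 12 inputs are extreme points: [1, 2, 3, 6, 7, 9, 11].

Triangle areas on the boundary:
  f1: (p9, p6, p7) → 108.8327
  f2: (p11, p9, p7) → 105.6347
  f3: (p11, p2, p7) → 93.4172
  f4: (p1, p6, p7) → 83.7486
  f5: (p1, p2, p7) → 18.7067
  f6: (p1, p2, p6) → 18.0083
  f7: (p3, p9, p6) → 44.8392
  f8: (p3, p11, p9) → 50.7680
  f9: (p3, p2, p6) → 69.6909
  f10: (p3, p11, p2) → 77.8539
Σ area = 671.500

Check V−E+F: 7 − 15 + 10 = 2.

facets=10 area=671.500


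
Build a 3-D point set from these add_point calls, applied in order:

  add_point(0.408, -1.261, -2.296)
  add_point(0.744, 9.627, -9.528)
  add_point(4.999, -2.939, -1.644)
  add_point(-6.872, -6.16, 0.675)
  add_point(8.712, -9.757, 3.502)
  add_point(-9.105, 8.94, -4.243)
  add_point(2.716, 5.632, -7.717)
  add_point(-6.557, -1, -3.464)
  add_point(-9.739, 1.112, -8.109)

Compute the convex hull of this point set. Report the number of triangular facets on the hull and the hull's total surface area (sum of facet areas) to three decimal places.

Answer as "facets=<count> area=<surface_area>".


facets=8 area=614.186

Hull vertices (6/9): indices [1, 3, 4, 5, 6, 8].

Area of each hull facet:
  f1: (p3, p4, p8) → 82.6428
  f2: (p6, p4, p8) → 132.2448
  f3: (p6, p1, p8) → 31.6698
  f4: (p6, p1, p4) → 10.6664
  f5: (p5, p3, p4) → 119.6141
  f6: (p5, p1, p4) → 138.1663
  f7: (p5, p1, p8) → 48.8152
  f8: (p5, p3, p8) → 50.3662
Σ area = 614.186

Check V−E+F: 6 − 12 + 8 = 2.


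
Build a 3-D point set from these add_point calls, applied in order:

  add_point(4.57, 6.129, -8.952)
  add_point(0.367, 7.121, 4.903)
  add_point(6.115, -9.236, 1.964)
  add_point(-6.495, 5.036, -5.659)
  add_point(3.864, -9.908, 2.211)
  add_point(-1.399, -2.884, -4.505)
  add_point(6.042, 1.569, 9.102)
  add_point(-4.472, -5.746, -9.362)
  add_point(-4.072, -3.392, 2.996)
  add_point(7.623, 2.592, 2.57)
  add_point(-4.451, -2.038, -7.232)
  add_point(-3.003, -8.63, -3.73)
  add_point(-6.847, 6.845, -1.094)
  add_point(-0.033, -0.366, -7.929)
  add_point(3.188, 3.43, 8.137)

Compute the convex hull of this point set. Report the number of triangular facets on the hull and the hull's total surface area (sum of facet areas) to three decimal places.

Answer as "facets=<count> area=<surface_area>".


facets=20 area=836.893

12 of the 15 inputs are extreme points: [0, 1, 2, 3, 4, 6, 7, 8, 9, 11, 12, 14].

Per-facet area ½‖(b−a)×(c−a)‖:
  f1: (p3, p7, p12) → 21.6274
  f2: (p3, p0, p12) → 27.2567
  f3: (p3, p0, p7) → 66.1577
  f4: (p2, p0, p7) → 114.9237
  f5: (p2, p11, p4) → 8.6128
  f6: (p2, p11, p7) → 25.8005
  f7: (p2, p0, p9) → 72.6642
  f8: (p2, p6, p9) → 40.2385
  f9: (p2, p6, p4) → 15.0605
  f10: (p1, p0, p9) → 54.8265
  f11: (p1, p6, p9) → 28.0407
  f12: (p1, p0, p12) → 62.7247
  f13: (p8, p6, p4) → 62.3525
  f14: (p8, p11, p4) → 37.1985
  f15: (p8, p7, p12) → 70.2009
  f16: (p8, p11, p7) → 25.8125
  f17: (p14, p1, p6) → 4.3677
  f18: (p14, p8, p6) → 18.7574
  f19: (p14, p1, p12) → 18.1827
  f20: (p14, p8, p12) → 62.0867
Σ area = 836.893

Euler characteristic 12−30+20 = 2 ✓


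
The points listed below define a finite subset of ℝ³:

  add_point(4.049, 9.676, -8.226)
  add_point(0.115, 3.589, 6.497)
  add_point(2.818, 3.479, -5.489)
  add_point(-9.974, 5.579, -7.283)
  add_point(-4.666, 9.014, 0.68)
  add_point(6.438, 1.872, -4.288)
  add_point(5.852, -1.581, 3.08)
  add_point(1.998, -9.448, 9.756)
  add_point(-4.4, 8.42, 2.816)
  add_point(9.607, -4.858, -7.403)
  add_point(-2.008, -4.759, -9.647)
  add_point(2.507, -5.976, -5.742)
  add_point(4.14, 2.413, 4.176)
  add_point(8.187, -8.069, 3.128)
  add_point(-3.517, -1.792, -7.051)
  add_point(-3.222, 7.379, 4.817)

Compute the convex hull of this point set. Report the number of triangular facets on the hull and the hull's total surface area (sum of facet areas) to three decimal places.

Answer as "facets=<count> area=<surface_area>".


facets=22 area=1014.449

13 of the 16 inputs are extreme points: [0, 1, 3, 4, 5, 7, 8, 9, 10, 11, 12, 13, 15].

Per-facet area ½‖(b−a)×(c−a)‖:
  f1: (p15, p7, p3) → 123.6686
  f2: (p10, p0, p3) → 90.2484
  f3: (p10, p0, p9) → 85.7016
  f4: (p10, p7, p3) → 133.9116
  f5: (p4, p0, p3) → 62.4427
  f6: (p5, p0, p9) → 27.6297
  f7: (p5, p13, p9) → 44.0691
  f8: (p11, p10, p7) → 36.9867
  f9: (p11, p13, p7) → 47.4317
  f10: (p11, p10, p9) → 18.9319
  f11: (p11, p13, p9) → 37.8642
  f12: (p12, p13, p7) → 51.0073
  f13: (p12, p15, p0) → 62.3422
  f14: (p12, p5, p0) → 38.0219
  f15: (p12, p5, p13) → 48.1263
  f16: (p8, p15, p0) → 16.4399
  f17: (p8, p4, p0) → 11.0002
  f18: (p8, p15, p3) → 9.3090
  f19: (p8, p4, p3) → 7.8606
  f20: (p1, p15, p7) → 19.1919
  f21: (p1, p12, p7) → 31.5993
  f22: (p1, p12, p15) → 10.6639
Σ area = 1014.449

Euler characteristic 13−33+22 = 2 ✓


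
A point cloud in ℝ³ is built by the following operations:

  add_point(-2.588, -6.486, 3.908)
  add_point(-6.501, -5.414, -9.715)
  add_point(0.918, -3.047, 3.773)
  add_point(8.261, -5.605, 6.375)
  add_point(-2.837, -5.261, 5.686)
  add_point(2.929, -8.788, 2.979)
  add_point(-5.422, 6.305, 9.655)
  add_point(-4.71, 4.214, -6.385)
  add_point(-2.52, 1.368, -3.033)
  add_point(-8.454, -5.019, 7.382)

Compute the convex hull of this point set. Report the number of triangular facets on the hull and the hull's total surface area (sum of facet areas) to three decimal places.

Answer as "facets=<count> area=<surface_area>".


facets=8 area=702.712

Hull vertices (6/10): indices [1, 3, 5, 6, 7, 9].

Facet areas (half cross-product norm):
  f1: (p6, p3, p9) → 97.8381
  f2: (p5, p3, p9) → 41.9373
  f3: (p5, p1, p9) → 98.1598
  f4: (p5, p1, p3) → 39.5790
  f5: (p7, p6, p9) → 92.2234
  f6: (p7, p1, p9) → 84.2971
  f7: (p7, p6, p3) → 142.7205
  f8: (p7, p1, p3) → 105.9570
Σ area = 702.712

Check V−E+F: 6 − 12 + 8 = 2.


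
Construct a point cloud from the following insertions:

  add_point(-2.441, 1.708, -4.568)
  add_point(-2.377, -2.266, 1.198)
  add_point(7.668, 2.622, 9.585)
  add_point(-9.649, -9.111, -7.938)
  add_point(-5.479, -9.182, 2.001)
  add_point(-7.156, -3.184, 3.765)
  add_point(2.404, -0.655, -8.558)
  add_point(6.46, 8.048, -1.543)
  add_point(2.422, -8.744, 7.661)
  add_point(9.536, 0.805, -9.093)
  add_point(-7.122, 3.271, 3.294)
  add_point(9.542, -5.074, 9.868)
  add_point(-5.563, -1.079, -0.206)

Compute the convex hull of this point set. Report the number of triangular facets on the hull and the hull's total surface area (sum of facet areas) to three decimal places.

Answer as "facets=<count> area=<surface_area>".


11 of the 13 inputs are extreme points: [0, 2, 3, 4, 5, 6, 7, 8, 9, 10, 11].

Area of each hull facet:
  f1: (p6, p9, p3) → 21.4559
  f2: (p6, p9, p7) → 39.0496
  f3: (p2, p10, p7) → 88.9987
  f4: (p2, p9, p11) → 74.4879
  f5: (p2, p9, p7) → 64.6542
  f6: (p0, p10, p7) → 52.4764
  f7: (p0, p6, p7) → 37.1639
  f8: (p0, p10, p3) → 62.1444
  f9: (p0, p6, p3) → 44.9878
  f10: (p8, p2, p11) → 32.1439
  f11: (p8, p4, p3) → 27.5915
  f12: (p8, p9, p3) → 183.6083
  f13: (p8, p9, p11) → 81.8420
  f14: (p5, p8, p4) → 31.4864
  f15: (p5, p10, p3) → 39.9727
  f16: (p5, p4, p3) → 34.5165
  f17: (p5, p2, p10) → 51.9483
  f18: (p5, p8, p2) → 74.2957
Σ area = 1042.824

Check V−E+F: 11 − 27 + 18 = 2.

facets=18 area=1042.824


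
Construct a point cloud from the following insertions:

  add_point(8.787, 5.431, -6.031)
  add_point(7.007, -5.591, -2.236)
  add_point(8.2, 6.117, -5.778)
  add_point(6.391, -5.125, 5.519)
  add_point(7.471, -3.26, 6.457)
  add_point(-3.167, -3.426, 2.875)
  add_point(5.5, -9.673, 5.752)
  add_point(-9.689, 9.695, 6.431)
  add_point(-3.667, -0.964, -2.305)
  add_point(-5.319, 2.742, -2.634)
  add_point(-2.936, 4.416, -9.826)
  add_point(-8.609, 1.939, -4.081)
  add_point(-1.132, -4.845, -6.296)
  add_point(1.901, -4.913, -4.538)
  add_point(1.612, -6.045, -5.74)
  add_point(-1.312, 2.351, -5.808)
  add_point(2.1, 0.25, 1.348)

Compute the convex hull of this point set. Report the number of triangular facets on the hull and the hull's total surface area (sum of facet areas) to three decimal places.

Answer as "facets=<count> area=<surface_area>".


Points on the hull: [0, 1, 2, 4, 5, 6, 7, 10, 11, 12, 14] (11 of 17).

Facet areas (half cross-product norm):
  f1: (p11, p10, p7) → 50.0429
  f2: (p4, p6, p7) → 68.2164
  f3: (p1, p4, p0) → 53.0371
  f4: (p1, p4, p6) → 28.3391
  f5: (p5, p6, p7) → 53.3380
  f6: (p5, p11, p7) → 66.5039
  f7: (p2, p4, p7) → 156.6483
  f8: (p2, p4, p0) → 7.0872
  f9: (p2, p10, p7) → 109.9973
  f10: (p2, p10, p0) → 5.1742
  f11: (p12, p11, p10) → 39.2109
  f12: (p12, p5, p6) → 52.5590
  f13: (p12, p5, p11) → 43.6005
  f14: (p14, p10, p0) → 69.0183
  f15: (p14, p12, p10) → 12.4165
  f16: (p14, p1, p0) → 38.0184
  f17: (p14, p1, p6) → 27.9151
  f18: (p14, p12, p6) → 16.0415
Σ area = 897.165

Euler characteristic 11−27+18 = 2 ✓

facets=18 area=897.165


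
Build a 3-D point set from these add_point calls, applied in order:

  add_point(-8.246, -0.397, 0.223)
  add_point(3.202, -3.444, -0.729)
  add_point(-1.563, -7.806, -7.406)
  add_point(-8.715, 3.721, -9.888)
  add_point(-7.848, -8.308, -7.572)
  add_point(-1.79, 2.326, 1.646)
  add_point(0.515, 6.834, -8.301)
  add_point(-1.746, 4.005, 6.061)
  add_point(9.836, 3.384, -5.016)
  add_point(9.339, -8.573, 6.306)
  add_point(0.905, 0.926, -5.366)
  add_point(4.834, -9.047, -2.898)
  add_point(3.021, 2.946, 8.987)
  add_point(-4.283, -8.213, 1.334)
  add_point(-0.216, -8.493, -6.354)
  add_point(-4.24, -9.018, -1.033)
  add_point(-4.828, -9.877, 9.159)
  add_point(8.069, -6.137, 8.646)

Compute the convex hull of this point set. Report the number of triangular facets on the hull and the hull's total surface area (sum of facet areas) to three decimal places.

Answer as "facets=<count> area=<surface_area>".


facets=24 area=1168.770

Extreme-point indices: [0, 2, 3, 4, 6, 7, 8, 9, 11, 12, 14, 15, 16, 17] — 14 of 18 on the boundary.

Area of each hull facet:
  f1: (p7, p6, p3) → 73.0085
  f2: (p2, p6, p3) → 65.8855
  f3: (p2, p4, p3) → 38.7279
  f4: (p2, p4, p14) → 4.0670
  f5: (p2, p6, p8) → 75.6384
  f6: (p2, p14, p8) → 13.9775
  f7: (p0, p7, p3) → 48.7268
  f8: (p0, p7, p16) → 63.8278
  f9: (p0, p4, p3) → 56.1849
  f10: (p0, p4, p16) → 74.7654
  f11: (p15, p4, p16) → 20.4009
  f12: (p11, p9, p16) → 71.9347
  f13: (p11, p15, p16) → 45.8692
  f14: (p11, p14, p8) → 41.3092
  f15: (p11, p9, p8) → 69.4386
  f16: (p11, p4, p14) → 10.2459
  f17: (p11, p15, p4) → 33.1922
  f18: (p12, p7, p16) → 41.1756
  f19: (p12, p6, p8) → 81.1474
  f20: (p12, p7, p6) → 38.5264
  f21: (p17, p9, p16) → 23.8744
  f22: (p17, p12, p16) → 68.0822
  f23: (p17, p9, p8) → 29.7085
  f24: (p17, p12, p8) → 79.0553
Σ area = 1168.770

Check V−E+F: 14 − 36 + 24 = 2.


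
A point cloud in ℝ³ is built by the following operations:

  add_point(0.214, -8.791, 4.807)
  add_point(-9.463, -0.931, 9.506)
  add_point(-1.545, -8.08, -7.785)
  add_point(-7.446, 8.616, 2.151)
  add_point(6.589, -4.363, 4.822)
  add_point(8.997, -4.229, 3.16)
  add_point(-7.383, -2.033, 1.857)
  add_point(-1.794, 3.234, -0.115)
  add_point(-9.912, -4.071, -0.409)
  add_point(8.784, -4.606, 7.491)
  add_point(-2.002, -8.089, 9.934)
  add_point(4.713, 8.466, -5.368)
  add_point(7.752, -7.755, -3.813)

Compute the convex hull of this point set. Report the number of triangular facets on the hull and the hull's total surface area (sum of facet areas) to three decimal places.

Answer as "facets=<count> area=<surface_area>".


facets=16 area=1029.508

10 of the 13 inputs are extreme points: [0, 1, 2, 3, 5, 8, 9, 10, 11, 12].

Area of each hull facet:
  f1: (p1, p3, p8) → 60.0270
  f2: (p1, p10, p8) → 53.3463
  f3: (p2, p3, p8) → 74.1204
  f4: (p2, p11, p3) → 124.5834
  f5: (p2, p10, p8) → 80.7008
  f6: (p2, p0, p10) → 19.4887
  f7: (p9, p1, p10) → 53.4473
  f8: (p9, p0, p10) → 27.8635
  f9: (p9, p1, p3) → 114.0858
  f10: (p9, p11, p5) → 27.8991
  f11: (p9, p11, p3) → 132.3512
  f12: (p12, p11, p5) → 62.0288
  f13: (p12, p2, p11) → 82.5587
  f14: (p12, p2, p0) → 55.2659
  f15: (p12, p9, p5) → 9.5889
  f16: (p12, p9, p0) → 52.1522
Σ area = 1029.508

Euler characteristic 10−24+16 = 2 ✓


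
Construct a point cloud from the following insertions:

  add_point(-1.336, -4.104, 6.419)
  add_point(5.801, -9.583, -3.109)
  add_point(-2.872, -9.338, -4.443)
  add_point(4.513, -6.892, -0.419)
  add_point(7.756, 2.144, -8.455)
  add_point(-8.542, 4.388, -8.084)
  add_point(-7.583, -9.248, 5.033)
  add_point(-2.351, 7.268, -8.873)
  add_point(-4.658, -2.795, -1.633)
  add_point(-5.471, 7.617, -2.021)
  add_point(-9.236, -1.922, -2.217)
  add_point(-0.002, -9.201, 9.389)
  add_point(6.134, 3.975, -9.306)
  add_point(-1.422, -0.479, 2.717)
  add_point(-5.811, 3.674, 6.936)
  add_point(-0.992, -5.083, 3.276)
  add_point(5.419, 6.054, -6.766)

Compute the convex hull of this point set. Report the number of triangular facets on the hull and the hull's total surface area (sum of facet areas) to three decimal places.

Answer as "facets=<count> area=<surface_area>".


Extreme-point indices: [1, 2, 3, 4, 5, 6, 7, 9, 10, 11, 12, 14, 16] — 13 of 17 on the boundary.

Triangle areas on the boundary:
  f1: (p2, p1, p4) → 57.1098
  f2: (p3, p1, p4) → 25.1352
  f3: (p3, p11, p4) → 38.8566
  f4: (p3, p11, p1) → 17.9724
  f5: (p16, p11, p4) → 54.6770
  f6: (p16, p14, p11) → 128.1304
  f7: (p16, p9, p14) → 55.1404
  f8: (p5, p2, p10) → 40.7621
  f9: (p5, p14, p10) → 48.0098
  f10: (p5, p9, p14) → 30.7668
  f11: (p6, p11, p1) → 60.0359
  f12: (p6, p2, p1) → 44.2521
  f13: (p6, p2, p10) → 46.2955
  f14: (p6, p14, p10) → 56.6939
  f15: (p6, p14, p11) → 56.5320
  f16: (p12, p2, p4) → 20.6041
  f17: (p12, p5, p2) → 104.4259
  f18: (p12, p16, p4) → 4.1179
  f19: (p7, p12, p16) → 13.6070
  f20: (p7, p12, p5) → 22.5836
  f21: (p7, p16, p9) → 30.2524
  f22: (p7, p5, p9) → 23.0289
Σ area = 978.990

Euler: V−E+F = 13−33+22 = 2.

facets=22 area=978.990


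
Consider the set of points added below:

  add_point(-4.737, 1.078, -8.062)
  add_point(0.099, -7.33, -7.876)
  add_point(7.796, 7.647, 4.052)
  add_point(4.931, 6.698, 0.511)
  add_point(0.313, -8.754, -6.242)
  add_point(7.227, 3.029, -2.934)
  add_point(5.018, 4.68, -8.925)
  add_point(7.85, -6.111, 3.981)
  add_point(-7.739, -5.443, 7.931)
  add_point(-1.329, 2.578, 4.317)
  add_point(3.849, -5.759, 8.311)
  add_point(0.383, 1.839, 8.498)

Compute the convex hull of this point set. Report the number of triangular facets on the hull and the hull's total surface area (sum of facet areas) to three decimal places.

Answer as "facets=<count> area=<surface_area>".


Points on the hull: [0, 1, 2, 3, 4, 5, 6, 7, 8, 9, 10, 11] (12 of 12).

Triangle areas on the boundary:
  f1: (p10, p2, p7) → 40.5395
  f2: (p10, p4, p8) → 85.5926
  f3: (p10, p4, p7) → 37.5642
  f4: (p5, p2, p7) → 48.0632
  f5: (p5, p6, p7) → 24.3868
  f6: (p5, p6, p2) → 21.2446
  f7: (p0, p9, p8) → 70.1453
  f8: (p1, p6, p7) → 90.3408
  f9: (p1, p4, p7) → 12.1092
  f10: (p1, p0, p6) → 49.9185
  f11: (p1, p4, p8) → 16.0687
  f12: (p1, p0, p8) → 82.2333
  f13: (p11, p10, p8) → 43.5350
  f14: (p11, p10, p2) → 42.5959
  f15: (p11, p9, p8) → 24.4025
  f16: (p11, p9, p2) → 23.2868
  f17: (p3, p9, p2) → 19.1006
  f18: (p3, p0, p9) → 53.4353
  f19: (p3, p6, p2) → 14.0112
  f20: (p3, p0, p6) → 50.3380
Σ area = 848.912

Euler: V−E+F = 12−30+20 = 2.

facets=20 area=848.912
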